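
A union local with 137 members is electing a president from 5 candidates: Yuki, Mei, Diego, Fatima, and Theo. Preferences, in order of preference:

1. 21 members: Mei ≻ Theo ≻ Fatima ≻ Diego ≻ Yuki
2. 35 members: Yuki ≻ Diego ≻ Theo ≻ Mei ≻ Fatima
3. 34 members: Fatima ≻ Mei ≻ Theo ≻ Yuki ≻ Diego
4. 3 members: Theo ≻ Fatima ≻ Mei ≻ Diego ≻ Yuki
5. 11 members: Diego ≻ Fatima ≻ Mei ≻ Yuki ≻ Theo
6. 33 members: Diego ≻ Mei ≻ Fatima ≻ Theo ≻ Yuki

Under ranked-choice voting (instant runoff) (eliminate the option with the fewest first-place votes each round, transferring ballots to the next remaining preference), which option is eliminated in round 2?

Mei

Round 1: Yuki 35, Mei 21, Diego 44, Fatima 34, Theo 3. Eliminate Theo.
Round 2: Yuki 35, Mei 21, Diego 44, Fatima 37. Eliminate Mei.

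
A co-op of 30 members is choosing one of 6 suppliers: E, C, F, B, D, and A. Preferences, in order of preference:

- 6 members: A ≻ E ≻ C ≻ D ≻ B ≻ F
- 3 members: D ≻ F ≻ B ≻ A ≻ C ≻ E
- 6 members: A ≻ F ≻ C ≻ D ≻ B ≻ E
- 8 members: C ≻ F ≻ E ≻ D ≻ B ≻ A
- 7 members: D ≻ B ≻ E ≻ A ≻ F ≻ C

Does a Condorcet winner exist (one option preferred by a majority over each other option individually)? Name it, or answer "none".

none

Checking pairwise contests:
C beats E 17–13.
F beats C 16–14.
D beats F 16–14.
C beats B 20–10.
C beats D 20–10.
B beats A 18–12.
Every option loses at least one head-to-head, so there is no Condorcet winner.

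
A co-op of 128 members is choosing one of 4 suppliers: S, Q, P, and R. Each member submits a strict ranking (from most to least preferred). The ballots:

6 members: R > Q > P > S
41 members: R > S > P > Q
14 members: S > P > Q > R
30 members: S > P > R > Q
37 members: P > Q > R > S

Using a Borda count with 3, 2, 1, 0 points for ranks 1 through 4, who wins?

S: 6·0 + 41·2 + 14·3 + 30·3 + 37·0 = 214
Q: 6·2 + 41·0 + 14·1 + 30·0 + 37·2 = 100
P: 6·1 + 41·1 + 14·2 + 30·2 + 37·3 = 246
R: 6·3 + 41·3 + 14·0 + 30·1 + 37·1 = 208
P has the highest Borda score (246).

P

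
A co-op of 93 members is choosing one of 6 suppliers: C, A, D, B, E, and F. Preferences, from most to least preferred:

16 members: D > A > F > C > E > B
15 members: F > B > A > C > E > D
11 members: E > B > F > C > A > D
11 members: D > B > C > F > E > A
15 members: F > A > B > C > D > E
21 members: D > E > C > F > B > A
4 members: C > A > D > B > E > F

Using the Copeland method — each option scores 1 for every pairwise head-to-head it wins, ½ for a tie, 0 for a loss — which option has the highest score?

D

C: beats A and E; loses to D, B, and F → score 2.
A: beats E; loses to C, D, B, and F → score 1.
D: beats C, A, B, E, and F → score 5.
B: beats C and A; loses to D, E, and F → score 2.
E: beats B; loses to C, A, D, and F → score 1.
F: beats C, A, B, and E; loses to D → score 4.
D has the best pairwise record.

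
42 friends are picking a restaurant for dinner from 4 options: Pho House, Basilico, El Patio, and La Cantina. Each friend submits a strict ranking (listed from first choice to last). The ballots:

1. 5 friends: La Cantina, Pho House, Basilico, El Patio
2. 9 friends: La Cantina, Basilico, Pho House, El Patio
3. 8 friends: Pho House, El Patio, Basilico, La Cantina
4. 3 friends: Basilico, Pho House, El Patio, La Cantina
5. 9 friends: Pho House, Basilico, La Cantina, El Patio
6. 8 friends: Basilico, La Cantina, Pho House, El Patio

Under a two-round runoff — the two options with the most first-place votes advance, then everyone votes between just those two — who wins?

Round 1 first-place votes: Pho House 17, Basilico 11, El Patio 0, La Cantina 14.
Pho House and La Cantina advance.
Runoff: Pho House is preferred to La Cantina by 20 voters; La Cantina by 22.
La Cantina wins the runoff.

La Cantina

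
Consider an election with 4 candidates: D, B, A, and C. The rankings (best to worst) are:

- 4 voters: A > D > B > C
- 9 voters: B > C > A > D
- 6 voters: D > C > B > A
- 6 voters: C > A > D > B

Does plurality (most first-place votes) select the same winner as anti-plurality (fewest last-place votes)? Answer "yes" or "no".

no

Plurality — first-place votes: D 6, B 9, A 4, C 6. Winner: B.
Anti-plurality — last-place votes: D 9, B 6, A 6, C 4. Winner: C.
The two methods disagree.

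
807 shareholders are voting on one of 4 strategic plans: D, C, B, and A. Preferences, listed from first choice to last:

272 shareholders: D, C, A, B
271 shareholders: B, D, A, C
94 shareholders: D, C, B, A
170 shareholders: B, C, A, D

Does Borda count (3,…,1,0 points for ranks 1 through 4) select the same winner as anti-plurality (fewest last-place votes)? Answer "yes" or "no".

Borda — scores: D 1640, C 1072, B 1417, A 713. Winner: D.
Anti-plurality — last-place votes: D 170, C 271, B 272, A 94. Winner: A.
The two methods disagree.

no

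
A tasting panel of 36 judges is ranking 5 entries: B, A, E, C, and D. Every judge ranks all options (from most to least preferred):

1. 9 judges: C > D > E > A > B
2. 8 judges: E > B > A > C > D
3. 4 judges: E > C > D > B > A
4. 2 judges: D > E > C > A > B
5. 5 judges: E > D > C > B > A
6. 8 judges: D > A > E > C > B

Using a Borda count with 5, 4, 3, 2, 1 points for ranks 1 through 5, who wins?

B: 9·1 + 8·4 + 4·2 + 2·1 + 5·2 + 8·1 = 69
A: 9·2 + 8·3 + 4·1 + 2·2 + 5·1 + 8·4 = 87
E: 9·3 + 8·5 + 4·5 + 2·4 + 5·5 + 8·3 = 144
C: 9·5 + 8·2 + 4·4 + 2·3 + 5·3 + 8·2 = 114
D: 9·4 + 8·1 + 4·3 + 2·5 + 5·4 + 8·5 = 126
E has the highest Borda score (144).

E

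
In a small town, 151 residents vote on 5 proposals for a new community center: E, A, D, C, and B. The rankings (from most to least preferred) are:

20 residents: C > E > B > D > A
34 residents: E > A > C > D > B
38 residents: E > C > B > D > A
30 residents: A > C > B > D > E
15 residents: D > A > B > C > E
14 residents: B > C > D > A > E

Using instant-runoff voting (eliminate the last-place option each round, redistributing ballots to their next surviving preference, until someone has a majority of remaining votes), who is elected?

E

Round 1: E 72, A 30, D 15, C 20, B 14. Eliminate B.
Round 2: E 72, A 30, D 15, C 34. Eliminate D.
Round 3: E 72, A 45, C 34. Eliminate C.
Round 4: E 92, A 59. E has a majority.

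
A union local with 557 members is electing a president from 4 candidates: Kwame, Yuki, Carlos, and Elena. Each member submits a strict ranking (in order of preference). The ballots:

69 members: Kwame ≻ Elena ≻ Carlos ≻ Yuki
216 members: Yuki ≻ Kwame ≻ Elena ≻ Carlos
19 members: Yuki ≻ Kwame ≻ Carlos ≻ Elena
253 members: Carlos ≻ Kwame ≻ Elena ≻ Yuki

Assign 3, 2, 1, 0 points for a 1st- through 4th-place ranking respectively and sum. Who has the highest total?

Kwame

Kwame: 69·3 + 216·2 + 19·2 + 253·2 = 1183
Yuki: 69·0 + 216·3 + 19·3 + 253·0 = 705
Carlos: 69·1 + 216·0 + 19·1 + 253·3 = 847
Elena: 69·2 + 216·1 + 19·0 + 253·1 = 607
Kwame has the highest Borda score (1183).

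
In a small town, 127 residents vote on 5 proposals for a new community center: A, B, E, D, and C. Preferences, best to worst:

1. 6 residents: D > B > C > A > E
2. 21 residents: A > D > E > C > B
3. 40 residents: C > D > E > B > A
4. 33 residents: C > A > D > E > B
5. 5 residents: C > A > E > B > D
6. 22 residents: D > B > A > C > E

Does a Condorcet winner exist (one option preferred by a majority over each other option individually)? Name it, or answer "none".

C

C vs A: 84–43 for C.
C vs B: 99–28 for C.
C vs E: 106–21 for C.
C vs D: 78–49 for C.
C beats every other option head-to-head.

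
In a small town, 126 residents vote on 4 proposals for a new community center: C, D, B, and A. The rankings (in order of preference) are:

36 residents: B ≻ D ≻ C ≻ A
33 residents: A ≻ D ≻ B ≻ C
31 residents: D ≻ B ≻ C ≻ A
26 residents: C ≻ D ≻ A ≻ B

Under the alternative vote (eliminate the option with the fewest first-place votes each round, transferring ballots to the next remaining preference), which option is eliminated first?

C

Round 1: C 26, D 31, B 36, A 33. Eliminate C.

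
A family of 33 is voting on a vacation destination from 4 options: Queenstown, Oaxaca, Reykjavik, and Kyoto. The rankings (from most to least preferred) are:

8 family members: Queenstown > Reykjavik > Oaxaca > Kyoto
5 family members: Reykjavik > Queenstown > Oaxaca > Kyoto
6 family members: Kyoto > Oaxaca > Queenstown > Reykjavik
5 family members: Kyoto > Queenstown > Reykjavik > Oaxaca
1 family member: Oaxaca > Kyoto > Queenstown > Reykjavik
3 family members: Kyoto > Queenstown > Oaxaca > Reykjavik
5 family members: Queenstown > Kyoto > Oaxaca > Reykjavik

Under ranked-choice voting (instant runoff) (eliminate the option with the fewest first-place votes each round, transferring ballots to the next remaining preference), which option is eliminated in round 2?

Reykjavik

Round 1: Queenstown 13, Oaxaca 1, Reykjavik 5, Kyoto 14. Eliminate Oaxaca.
Round 2: Queenstown 13, Reykjavik 5, Kyoto 15. Eliminate Reykjavik.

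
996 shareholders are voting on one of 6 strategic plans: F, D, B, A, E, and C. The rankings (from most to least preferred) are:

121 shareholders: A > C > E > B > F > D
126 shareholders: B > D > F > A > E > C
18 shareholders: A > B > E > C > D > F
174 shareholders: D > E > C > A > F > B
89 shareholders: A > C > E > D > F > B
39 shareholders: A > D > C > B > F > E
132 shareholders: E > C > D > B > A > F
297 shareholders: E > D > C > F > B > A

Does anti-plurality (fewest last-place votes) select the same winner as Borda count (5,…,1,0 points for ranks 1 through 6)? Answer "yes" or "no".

Anti-plurality — last-place votes: F 150, D 121, B 263, A 297, E 39, C 126. Winner: E.
Borda — scores: F 1395, D 3310, B 1583, A 2067, E 3651, C 2934. Winner: E.
The two methods agree.

yes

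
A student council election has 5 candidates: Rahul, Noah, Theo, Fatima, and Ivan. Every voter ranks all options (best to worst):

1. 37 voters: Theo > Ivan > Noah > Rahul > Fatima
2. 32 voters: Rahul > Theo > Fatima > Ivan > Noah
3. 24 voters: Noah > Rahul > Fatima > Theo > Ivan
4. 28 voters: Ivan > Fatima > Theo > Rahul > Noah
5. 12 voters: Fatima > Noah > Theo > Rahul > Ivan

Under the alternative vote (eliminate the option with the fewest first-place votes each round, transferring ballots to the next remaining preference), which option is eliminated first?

Round 1: Rahul 32, Noah 24, Theo 37, Fatima 12, Ivan 28. Eliminate Fatima.

Fatima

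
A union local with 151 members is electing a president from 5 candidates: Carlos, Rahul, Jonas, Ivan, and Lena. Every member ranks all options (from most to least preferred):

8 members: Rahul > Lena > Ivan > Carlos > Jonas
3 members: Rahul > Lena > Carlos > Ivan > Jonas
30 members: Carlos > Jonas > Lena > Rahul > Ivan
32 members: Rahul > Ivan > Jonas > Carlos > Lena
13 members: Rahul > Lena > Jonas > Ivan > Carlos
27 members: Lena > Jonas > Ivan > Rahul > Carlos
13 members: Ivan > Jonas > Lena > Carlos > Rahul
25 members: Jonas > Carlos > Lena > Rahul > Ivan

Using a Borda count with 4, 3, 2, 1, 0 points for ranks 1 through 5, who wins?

Carlos: 8·1 + 3·2 + 30·4 + 32·1 + 13·0 + 27·0 + 13·1 + 25·3 = 254
Rahul: 8·4 + 3·4 + 30·1 + 32·4 + 13·4 + 27·1 + 13·0 + 25·1 = 306
Jonas: 8·0 + 3·0 + 30·3 + 32·2 + 13·2 + 27·3 + 13·3 + 25·4 = 400
Ivan: 8·2 + 3·1 + 30·0 + 32·3 + 13·1 + 27·2 + 13·4 + 25·0 = 234
Lena: 8·3 + 3·3 + 30·2 + 32·0 + 13·3 + 27·4 + 13·2 + 25·2 = 316
Jonas has the highest Borda score (400).

Jonas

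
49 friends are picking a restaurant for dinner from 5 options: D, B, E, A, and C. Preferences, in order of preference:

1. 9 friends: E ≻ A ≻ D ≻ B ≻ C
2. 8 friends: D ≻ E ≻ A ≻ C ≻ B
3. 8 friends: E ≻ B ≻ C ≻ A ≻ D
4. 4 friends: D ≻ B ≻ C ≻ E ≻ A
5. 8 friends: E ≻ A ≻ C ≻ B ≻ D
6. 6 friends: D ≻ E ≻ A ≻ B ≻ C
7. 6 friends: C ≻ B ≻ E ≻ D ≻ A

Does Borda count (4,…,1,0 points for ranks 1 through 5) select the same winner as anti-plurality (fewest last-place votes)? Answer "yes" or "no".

Borda — scores: D 96, B 77, E 158, A 87, C 72. Winner: E.
Anti-plurality — last-place votes: D 16, B 8, E 0, A 10, C 15. Winner: E.
The two methods agree.

yes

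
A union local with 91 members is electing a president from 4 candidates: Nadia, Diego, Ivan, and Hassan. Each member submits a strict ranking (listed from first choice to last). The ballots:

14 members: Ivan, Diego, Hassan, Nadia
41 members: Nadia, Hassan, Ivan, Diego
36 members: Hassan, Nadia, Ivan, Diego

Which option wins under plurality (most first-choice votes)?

First-place votes: Nadia 41, Diego 0, Ivan 14, Hassan 36.
Nadia has the most first-place votes.

Nadia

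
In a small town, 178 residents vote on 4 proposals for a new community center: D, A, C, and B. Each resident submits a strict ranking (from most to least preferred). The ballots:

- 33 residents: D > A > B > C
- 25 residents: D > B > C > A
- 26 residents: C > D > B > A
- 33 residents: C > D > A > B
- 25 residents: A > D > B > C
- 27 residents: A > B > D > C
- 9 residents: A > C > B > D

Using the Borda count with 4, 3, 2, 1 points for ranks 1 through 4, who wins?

D: 33·4 + 25·4 + 26·3 + 33·3 + 25·3 + 27·2 + 9·1 = 547
A: 33·3 + 25·1 + 26·1 + 33·2 + 25·4 + 27·4 + 9·4 = 460
C: 33·1 + 25·2 + 26·4 + 33·4 + 25·1 + 27·1 + 9·3 = 398
B: 33·2 + 25·3 + 26·2 + 33·1 + 25·2 + 27·3 + 9·2 = 375
D has the highest Borda score (547).

D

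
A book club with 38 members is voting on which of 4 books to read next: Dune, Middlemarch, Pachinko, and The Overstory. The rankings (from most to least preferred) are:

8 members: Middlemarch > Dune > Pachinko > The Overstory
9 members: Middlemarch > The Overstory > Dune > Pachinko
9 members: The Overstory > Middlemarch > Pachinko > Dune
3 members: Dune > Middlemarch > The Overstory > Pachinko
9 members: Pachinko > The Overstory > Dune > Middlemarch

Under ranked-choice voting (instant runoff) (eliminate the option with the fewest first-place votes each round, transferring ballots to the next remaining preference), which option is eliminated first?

Dune

Round 1: Dune 3, Middlemarch 17, Pachinko 9, The Overstory 9. Eliminate Dune.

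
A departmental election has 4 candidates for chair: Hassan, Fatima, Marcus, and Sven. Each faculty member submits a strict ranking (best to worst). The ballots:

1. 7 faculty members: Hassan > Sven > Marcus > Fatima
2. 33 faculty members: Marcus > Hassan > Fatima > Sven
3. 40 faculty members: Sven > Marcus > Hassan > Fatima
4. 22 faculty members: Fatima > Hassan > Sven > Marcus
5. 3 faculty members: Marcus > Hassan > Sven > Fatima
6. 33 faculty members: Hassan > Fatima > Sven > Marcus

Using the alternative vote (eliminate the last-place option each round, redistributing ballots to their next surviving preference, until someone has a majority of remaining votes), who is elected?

Round 1: Hassan 40, Fatima 22, Marcus 36, Sven 40. Eliminate Fatima.
Round 2: Hassan 62, Marcus 36, Sven 40. Eliminate Marcus.
Round 3: Hassan 98, Sven 40. Hassan has a majority.

Hassan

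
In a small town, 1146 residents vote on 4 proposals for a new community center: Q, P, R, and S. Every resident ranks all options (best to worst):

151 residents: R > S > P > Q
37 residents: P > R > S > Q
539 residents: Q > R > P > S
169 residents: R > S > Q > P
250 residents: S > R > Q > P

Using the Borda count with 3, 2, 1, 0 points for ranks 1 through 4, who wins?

R

Q: 151·0 + 37·0 + 539·3 + 169·1 + 250·1 = 2036
P: 151·1 + 37·3 + 539·1 + 169·0 + 250·0 = 801
R: 151·3 + 37·2 + 539·2 + 169·3 + 250·2 = 2612
S: 151·2 + 37·1 + 539·0 + 169·2 + 250·3 = 1427
R has the highest Borda score (2612).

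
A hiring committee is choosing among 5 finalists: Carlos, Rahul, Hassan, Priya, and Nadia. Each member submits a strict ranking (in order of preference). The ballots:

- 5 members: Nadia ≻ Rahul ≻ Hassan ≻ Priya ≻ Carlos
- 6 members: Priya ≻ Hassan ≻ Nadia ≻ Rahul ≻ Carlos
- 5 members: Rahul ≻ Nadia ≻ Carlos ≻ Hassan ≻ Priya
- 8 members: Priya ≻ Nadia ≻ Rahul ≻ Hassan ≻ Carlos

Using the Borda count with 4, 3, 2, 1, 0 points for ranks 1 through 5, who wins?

Nadia

Carlos: 5·0 + 6·0 + 5·2 + 8·0 = 10
Rahul: 5·3 + 6·1 + 5·4 + 8·2 = 57
Hassan: 5·2 + 6·3 + 5·1 + 8·1 = 41
Priya: 5·1 + 6·4 + 5·0 + 8·4 = 61
Nadia: 5·4 + 6·2 + 5·3 + 8·3 = 71
Nadia has the highest Borda score (71).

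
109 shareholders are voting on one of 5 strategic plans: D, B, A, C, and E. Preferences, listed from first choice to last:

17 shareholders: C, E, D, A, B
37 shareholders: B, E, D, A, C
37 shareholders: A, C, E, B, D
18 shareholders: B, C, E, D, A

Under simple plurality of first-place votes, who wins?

B

First-place votes: D 0, B 55, A 37, C 17, E 0.
B has the most first-place votes.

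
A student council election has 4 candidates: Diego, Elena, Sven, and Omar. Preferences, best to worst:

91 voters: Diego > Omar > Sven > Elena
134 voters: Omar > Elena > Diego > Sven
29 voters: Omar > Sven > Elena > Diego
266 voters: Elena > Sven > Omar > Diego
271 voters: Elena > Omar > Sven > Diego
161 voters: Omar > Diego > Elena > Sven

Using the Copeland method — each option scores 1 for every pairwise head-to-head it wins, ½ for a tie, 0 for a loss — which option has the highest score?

Diego: loses to Elena, Sven, and Omar → score 0.
Elena: beats Diego, Sven, and Omar → score 3.
Sven: beats Diego; loses to Elena and Omar → score 1.
Omar: beats Diego and Sven; loses to Elena → score 2.
Elena has the best pairwise record.

Elena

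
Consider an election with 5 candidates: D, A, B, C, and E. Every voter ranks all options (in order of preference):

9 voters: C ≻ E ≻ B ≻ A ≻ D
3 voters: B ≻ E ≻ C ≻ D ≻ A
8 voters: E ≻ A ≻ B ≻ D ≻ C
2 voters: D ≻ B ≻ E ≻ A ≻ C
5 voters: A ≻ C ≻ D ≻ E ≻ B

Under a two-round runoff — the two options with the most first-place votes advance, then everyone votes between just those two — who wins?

C

Round 1 first-place votes: D 2, A 5, B 3, C 9, E 8.
C and E advance.
Runoff: C is preferred to E by 14 voters; E by 13.
C wins the runoff.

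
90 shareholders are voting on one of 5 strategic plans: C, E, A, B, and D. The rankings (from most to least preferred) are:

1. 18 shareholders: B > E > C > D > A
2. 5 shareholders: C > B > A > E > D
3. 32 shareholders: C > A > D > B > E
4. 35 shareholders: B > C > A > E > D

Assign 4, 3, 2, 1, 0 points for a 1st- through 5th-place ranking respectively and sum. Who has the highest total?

C

C: 18·2 + 5·4 + 32·4 + 35·3 = 289
E: 18·3 + 5·1 + 32·0 + 35·1 = 94
A: 18·0 + 5·2 + 32·3 + 35·2 = 176
B: 18·4 + 5·3 + 32·1 + 35·4 = 259
D: 18·1 + 5·0 + 32·2 + 35·0 = 82
C has the highest Borda score (289).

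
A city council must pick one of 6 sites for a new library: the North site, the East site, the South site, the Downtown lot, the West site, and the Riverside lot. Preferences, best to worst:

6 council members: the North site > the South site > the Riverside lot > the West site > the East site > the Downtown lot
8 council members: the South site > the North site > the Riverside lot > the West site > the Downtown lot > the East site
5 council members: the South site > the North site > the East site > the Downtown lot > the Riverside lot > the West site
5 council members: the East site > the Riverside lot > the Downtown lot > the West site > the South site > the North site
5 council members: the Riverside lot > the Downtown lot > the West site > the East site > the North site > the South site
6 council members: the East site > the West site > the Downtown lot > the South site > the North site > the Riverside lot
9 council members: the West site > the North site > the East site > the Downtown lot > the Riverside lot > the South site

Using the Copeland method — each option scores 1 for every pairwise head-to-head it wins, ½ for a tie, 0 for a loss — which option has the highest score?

the West site

the North site: beats the East site, the Downtown lot, and the Riverside lot; loses to the South site and the West site → score 3.
the East site: beats the South site, the Downtown lot, and the Riverside lot; loses to the North site and the West site → score 3.
the South site: beats the North site and the Riverside lot; loses to the East site, the Downtown lot, and the West site → score 2.
the Downtown lot: beats the South site; loses to the North site, the East site, the West site, and the Riverside lot → score 1.
the West site: beats the North site, the East site, the South site, and the Downtown lot; loses to the Riverside lot → score 4.
the Riverside lot: beats the Downtown lot and the West site; loses to the North site, the East site, and the South site → score 2.
the West site has the best pairwise record.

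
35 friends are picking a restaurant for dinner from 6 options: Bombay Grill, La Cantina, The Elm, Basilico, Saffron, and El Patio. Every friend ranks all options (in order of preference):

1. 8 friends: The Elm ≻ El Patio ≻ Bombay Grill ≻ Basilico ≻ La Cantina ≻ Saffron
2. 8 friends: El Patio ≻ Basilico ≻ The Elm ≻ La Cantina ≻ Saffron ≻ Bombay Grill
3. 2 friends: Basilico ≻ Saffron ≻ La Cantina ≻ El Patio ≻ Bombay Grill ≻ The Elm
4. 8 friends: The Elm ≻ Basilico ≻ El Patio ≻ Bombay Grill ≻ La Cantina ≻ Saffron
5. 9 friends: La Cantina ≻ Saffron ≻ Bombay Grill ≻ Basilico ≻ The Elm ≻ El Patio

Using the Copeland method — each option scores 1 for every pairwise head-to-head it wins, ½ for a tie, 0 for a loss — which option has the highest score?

Bombay Grill: loses to La Cantina, The Elm, Basilico, Saffron, and El Patio → score 0.
La Cantina: beats Bombay Grill and Saffron; loses to The Elm, Basilico, and El Patio → score 2.
The Elm: beats Bombay Grill, La Cantina, Saffron, and El Patio; loses to Basilico → score 4.
Basilico: beats Bombay Grill, La Cantina, The Elm, Saffron, and El Patio → score 5.
Saffron: beats Bombay Grill; loses to La Cantina, The Elm, Basilico, and El Patio → score 1.
El Patio: beats Bombay Grill, La Cantina, and Saffron; loses to The Elm and Basilico → score 3.
Basilico has the best pairwise record.

Basilico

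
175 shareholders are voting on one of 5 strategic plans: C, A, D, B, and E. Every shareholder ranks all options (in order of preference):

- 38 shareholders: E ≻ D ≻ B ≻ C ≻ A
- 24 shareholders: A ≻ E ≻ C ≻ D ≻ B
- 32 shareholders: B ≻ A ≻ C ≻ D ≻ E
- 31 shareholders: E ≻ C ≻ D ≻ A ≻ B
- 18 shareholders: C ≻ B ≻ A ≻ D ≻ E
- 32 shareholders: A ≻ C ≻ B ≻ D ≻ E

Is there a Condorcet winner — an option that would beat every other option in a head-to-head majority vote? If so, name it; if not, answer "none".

Checking pairwise contests:
A beats C 88–87.
B beats A 88–87.
C beats D 137–38.
C beats B 105–70.
A beats E 106–69.
Every option loses at least one head-to-head, so there is no Condorcet winner.

none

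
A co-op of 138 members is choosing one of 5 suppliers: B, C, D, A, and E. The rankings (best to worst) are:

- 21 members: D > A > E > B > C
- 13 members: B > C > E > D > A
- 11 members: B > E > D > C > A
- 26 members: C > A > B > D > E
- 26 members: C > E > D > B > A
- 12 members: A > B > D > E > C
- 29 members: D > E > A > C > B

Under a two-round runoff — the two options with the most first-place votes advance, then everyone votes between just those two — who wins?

Round 1 first-place votes: B 24, C 52, D 50, A 12, E 0.
C and D advance.
Runoff: C is preferred to D by 65 voters; D by 73.
D wins the runoff.

D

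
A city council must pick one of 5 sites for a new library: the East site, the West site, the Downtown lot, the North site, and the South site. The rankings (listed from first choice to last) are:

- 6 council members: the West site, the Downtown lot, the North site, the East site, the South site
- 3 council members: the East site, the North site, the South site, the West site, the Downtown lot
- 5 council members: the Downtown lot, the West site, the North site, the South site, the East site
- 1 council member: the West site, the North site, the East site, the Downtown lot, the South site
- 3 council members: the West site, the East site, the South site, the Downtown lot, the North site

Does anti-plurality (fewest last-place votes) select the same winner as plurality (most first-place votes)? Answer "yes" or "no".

Anti-plurality — last-place votes: the East site 5, the West site 0, the Downtown lot 3, the North site 3, the South site 7. Winner: the West site.
Plurality — first-place votes: the East site 3, the West site 10, the Downtown lot 5, the North site 0, the South site 0. Winner: the West site.
The two methods agree.

yes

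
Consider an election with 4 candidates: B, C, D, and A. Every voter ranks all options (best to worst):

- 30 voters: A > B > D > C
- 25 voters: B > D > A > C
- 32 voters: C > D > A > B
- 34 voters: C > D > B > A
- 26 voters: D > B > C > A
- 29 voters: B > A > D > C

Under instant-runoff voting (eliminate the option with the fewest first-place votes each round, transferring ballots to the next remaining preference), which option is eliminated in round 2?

Round 1: B 54, C 66, D 26, A 30. Eliminate D.
Round 2: B 80, C 66, A 30. Eliminate A.

A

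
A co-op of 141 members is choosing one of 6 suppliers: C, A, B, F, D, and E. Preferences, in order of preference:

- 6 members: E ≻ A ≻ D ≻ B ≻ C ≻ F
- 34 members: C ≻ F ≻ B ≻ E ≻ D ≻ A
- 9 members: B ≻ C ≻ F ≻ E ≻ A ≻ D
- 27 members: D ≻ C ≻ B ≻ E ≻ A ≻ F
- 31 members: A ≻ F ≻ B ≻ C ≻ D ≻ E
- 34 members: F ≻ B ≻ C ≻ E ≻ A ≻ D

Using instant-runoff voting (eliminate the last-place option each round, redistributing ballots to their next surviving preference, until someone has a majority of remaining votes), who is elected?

Round 1: C 34, A 31, B 9, F 34, D 27, E 6. Eliminate E.
Round 2: C 34, A 37, B 9, F 34, D 27. Eliminate B.
Round 3: C 43, A 37, F 34, D 27. Eliminate D.
Round 4: C 70, A 37, F 34. Eliminate F.
Round 5: C 104, A 37. C has a majority.

C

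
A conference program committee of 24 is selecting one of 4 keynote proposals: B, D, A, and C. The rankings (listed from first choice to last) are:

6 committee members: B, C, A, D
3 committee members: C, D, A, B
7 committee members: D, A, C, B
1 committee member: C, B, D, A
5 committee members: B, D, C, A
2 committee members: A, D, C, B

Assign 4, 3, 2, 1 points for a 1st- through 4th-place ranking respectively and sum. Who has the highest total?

B: 6·4 + 3·1 + 7·1 + 1·3 + 5·4 + 2·1 = 59
D: 6·1 + 3·3 + 7·4 + 1·2 + 5·3 + 2·3 = 66
A: 6·2 + 3·2 + 7·3 + 1·1 + 5·1 + 2·4 = 53
C: 6·3 + 3·4 + 7·2 + 1·4 + 5·2 + 2·2 = 62
D has the highest Borda score (66).

D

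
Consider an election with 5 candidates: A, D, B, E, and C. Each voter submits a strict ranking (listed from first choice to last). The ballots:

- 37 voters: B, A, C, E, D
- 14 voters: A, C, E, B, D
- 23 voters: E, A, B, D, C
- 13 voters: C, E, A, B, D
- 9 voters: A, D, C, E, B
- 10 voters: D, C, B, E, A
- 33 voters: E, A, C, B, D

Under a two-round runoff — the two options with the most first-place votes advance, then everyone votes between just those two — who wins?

E

Round 1 first-place votes: A 23, D 10, B 37, E 56, C 13.
E and B advance.
Runoff: E is preferred to B by 92 voters; B by 47.
E wins the runoff.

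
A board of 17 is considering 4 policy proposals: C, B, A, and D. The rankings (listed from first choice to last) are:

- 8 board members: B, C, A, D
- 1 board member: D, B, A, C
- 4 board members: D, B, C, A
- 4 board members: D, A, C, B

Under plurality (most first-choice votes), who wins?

First-place votes: C 0, B 8, A 0, D 9.
D has the most first-place votes.

D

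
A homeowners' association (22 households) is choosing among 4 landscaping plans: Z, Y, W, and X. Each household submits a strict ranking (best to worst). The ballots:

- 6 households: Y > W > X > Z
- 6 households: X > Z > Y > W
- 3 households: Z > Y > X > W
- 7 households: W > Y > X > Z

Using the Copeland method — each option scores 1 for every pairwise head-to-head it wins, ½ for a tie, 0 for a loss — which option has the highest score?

Z: loses to Y, W, and X → score 0.
Y: beats Z, W, and X → score 3.
W: beats Z and X; loses to Y → score 2.
X: beats Z; loses to Y and W → score 1.
Y has the best pairwise record.

Y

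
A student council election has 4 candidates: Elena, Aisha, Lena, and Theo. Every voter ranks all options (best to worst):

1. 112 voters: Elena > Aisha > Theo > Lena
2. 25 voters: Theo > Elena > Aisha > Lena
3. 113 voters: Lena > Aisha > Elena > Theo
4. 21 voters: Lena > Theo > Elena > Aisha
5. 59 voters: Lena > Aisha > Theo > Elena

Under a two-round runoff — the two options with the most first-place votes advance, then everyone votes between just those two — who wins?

Lena

Round 1 first-place votes: Elena 112, Aisha 0, Lena 193, Theo 25.
Lena and Elena advance.
Runoff: Lena is preferred to Elena by 193 voters; Elena by 137.
Lena wins the runoff.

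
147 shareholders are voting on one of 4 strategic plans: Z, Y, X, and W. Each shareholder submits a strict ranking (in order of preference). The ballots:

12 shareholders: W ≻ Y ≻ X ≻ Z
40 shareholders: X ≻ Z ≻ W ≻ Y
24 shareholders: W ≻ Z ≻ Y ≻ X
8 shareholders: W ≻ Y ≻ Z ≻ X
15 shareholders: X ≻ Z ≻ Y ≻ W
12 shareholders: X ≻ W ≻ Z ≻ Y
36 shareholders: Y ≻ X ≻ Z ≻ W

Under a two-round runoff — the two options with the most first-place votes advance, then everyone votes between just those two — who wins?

Round 1 first-place votes: Z 0, Y 36, X 67, W 44.
X and W advance.
Runoff: X is preferred to W by 103 voters; W by 44.
X wins the runoff.

X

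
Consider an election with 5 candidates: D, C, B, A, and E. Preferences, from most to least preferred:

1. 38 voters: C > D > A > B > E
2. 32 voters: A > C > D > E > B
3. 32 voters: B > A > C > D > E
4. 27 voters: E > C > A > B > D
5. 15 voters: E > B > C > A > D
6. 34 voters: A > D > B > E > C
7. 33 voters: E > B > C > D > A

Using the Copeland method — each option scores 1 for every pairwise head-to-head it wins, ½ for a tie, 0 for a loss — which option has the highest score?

A

D: beats E; loses to C, B, and A → score 1.
C: beats D and A; loses to B and E → score 2.
B: beats D and C; loses to A and E → score 2.
A: beats D, B, and E; loses to C → score 3.
E: beats C and B; loses to D and A → score 2.
A has the best pairwise record.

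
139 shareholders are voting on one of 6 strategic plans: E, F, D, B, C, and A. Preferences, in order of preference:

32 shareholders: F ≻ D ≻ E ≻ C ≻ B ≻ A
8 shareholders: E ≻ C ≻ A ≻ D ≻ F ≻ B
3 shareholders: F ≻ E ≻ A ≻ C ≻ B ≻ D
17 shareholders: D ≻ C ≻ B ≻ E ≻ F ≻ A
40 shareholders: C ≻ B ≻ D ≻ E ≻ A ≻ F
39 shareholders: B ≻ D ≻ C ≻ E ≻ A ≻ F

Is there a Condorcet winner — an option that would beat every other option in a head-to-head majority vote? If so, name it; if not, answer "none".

none

Checking pairwise contests:
D beats E 128–11.
E beats F 104–35.
B beats D 82–57.
C beats B 100–39.
D beats C 88–51.
E beats A 139–0.
Every option loses at least one head-to-head, so there is no Condorcet winner.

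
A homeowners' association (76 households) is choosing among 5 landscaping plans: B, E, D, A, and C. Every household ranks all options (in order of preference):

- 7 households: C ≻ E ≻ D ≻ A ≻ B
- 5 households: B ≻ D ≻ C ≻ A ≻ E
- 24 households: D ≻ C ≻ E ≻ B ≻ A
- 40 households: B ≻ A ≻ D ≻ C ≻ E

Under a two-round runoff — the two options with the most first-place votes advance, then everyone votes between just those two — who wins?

B

Round 1 first-place votes: B 45, E 0, D 24, A 0, C 7.
B and D advance.
Runoff: B is preferred to D by 45 voters; D by 31.
B wins the runoff.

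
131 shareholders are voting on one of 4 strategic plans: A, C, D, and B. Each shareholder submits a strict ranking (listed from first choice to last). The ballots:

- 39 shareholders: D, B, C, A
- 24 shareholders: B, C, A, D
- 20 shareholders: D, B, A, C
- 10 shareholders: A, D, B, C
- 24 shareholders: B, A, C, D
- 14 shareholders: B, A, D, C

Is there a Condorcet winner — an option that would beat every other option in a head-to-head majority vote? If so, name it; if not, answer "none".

none

Checking pairwise contests:
B beats A 121–10.
A beats C 68–63.
A beats D 72–59.
D beats B 69–62.
Every option loses at least one head-to-head, so there is no Condorcet winner.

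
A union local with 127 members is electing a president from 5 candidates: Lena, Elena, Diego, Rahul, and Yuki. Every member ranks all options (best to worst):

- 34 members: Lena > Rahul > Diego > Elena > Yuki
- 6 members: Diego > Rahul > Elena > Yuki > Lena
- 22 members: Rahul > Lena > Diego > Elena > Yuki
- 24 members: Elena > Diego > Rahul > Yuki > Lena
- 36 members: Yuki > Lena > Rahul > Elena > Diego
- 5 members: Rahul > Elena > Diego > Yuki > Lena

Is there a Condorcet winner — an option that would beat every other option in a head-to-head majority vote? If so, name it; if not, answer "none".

none

Checking pairwise contests:
Yuki beats Lena 71–56.
Lena beats Elena 92–35.
Lena beats Diego 92–35.
Lena beats Rahul 70–57.
Elena beats Yuki 91–36.
Every option loses at least one head-to-head, so there is no Condorcet winner.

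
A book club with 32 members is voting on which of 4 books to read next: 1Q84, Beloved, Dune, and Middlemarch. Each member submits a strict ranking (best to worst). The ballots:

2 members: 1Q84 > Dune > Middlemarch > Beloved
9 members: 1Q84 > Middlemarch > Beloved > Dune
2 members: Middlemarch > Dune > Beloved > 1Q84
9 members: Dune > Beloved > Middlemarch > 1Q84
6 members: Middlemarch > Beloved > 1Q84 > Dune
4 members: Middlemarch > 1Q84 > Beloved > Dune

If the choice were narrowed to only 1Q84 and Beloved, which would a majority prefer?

Beloved

Voters preferring 1Q84 to Beloved: 15; preferring Beloved to 1Q84: 17.
Beloved wins the head-to-head.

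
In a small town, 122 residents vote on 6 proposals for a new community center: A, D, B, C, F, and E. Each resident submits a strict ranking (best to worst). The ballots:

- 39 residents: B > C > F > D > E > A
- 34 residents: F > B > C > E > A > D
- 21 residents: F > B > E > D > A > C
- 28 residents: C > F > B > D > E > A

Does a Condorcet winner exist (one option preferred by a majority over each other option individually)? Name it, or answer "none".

Checking pairwise contests:
D beats A 88–34.
B beats D 122–0.
F beats B 83–39.
B beats C 94–28.
C beats F 67–55.
D beats E 67–55.
Every option loses at least one head-to-head, so there is no Condorcet winner.

none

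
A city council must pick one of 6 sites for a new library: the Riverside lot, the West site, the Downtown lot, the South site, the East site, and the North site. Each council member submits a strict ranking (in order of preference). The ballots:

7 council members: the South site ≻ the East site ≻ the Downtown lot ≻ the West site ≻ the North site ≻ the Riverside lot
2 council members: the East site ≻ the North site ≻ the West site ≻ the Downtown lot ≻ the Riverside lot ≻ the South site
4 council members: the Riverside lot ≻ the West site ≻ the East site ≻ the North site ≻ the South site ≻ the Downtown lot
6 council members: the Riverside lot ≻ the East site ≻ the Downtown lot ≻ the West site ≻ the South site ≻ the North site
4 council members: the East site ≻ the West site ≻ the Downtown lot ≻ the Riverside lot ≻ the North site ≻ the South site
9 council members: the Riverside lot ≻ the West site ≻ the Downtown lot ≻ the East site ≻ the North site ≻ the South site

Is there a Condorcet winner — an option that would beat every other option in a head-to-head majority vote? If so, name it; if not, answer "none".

the Riverside lot vs the West site: 19–13 for the Riverside lot.
the Riverside lot vs the Downtown lot: 19–13 for the Riverside lot.
the Riverside lot vs the South site: 25–7 for the Riverside lot.
the Riverside lot vs the East site: 19–13 for the Riverside lot.
the Riverside lot vs the North site: 23–9 for the Riverside lot.
the Riverside lot beats every other option head-to-head.

the Riverside lot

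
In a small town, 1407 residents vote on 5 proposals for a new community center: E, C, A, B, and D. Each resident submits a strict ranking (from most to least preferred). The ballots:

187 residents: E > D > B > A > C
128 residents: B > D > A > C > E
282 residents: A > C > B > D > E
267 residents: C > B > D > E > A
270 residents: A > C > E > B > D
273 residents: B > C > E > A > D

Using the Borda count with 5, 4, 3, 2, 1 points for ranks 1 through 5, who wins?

E: 187·5 + 128·1 + 282·1 + 267·2 + 270·3 + 273·3 = 3508
C: 187·1 + 128·2 + 282·4 + 267·5 + 270·4 + 273·4 = 5078
A: 187·2 + 128·3 + 282·5 + 267·1 + 270·5 + 273·2 = 4331
B: 187·3 + 128·5 + 282·3 + 267·4 + 270·2 + 273·5 = 5020
D: 187·4 + 128·4 + 282·2 + 267·3 + 270·1 + 273·1 = 3168
C has the highest Borda score (5078).

C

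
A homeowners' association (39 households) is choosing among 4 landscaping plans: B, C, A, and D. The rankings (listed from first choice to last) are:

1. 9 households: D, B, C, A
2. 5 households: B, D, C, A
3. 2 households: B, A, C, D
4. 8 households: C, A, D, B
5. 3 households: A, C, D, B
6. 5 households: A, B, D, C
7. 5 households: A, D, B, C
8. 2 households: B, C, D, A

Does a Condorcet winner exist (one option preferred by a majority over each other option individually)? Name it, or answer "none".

none

Checking pairwise contests:
A beats B 21–18.
B beats C 28–11.
C beats A 24–15.
A beats D 23–16.
Every option loses at least one head-to-head, so there is no Condorcet winner.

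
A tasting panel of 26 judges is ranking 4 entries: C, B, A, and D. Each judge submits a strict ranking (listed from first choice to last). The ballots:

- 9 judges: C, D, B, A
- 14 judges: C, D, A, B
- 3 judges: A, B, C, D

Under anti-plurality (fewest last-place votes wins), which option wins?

C

Last-place votes: C 0, B 14, A 9, D 3.
C is ranked last by the fewest voters, so C wins.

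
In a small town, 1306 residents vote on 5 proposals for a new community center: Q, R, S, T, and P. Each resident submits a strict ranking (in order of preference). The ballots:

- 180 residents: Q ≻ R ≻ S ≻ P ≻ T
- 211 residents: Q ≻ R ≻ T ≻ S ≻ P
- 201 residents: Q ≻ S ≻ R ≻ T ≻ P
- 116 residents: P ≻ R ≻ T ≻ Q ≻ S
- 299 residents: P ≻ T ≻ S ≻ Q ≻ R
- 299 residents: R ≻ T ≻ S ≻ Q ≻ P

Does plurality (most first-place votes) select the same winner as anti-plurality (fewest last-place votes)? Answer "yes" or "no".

yes

Plurality — first-place votes: Q 592, R 299, S 0, T 0, P 415. Winner: Q.
Anti-plurality — last-place votes: Q 0, R 299, S 116, T 180, P 711. Winner: Q.
The two methods agree.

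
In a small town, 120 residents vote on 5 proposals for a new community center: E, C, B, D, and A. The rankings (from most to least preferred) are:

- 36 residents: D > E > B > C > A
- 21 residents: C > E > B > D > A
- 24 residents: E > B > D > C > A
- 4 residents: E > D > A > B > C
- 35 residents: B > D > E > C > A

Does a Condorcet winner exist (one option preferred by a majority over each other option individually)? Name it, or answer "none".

Checking pairwise contests:
D beats E 71–49.
E beats C 99–21.
E beats B 85–35.
B beats D 80–40.
E beats A 120–0.
Every option loses at least one head-to-head, so there is no Condorcet winner.

none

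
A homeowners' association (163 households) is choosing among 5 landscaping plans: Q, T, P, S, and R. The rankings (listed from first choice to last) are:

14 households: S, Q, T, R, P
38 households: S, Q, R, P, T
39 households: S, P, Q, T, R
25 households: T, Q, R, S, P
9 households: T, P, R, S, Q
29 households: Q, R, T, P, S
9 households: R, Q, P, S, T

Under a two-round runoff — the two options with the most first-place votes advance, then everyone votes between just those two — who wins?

Round 1 first-place votes: Q 29, T 34, P 0, S 91, R 9.
S and T advance.
Runoff: S is preferred to T by 100 voters; T by 63.
S wins the runoff.

S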